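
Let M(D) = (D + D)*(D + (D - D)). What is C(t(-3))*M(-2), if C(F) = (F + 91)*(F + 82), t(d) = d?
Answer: 55616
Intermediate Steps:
M(D) = 2*D² (M(D) = (2*D)*(D + 0) = (2*D)*D = 2*D²)
C(F) = (82 + F)*(91 + F) (C(F) = (91 + F)*(82 + F) = (82 + F)*(91 + F))
C(t(-3))*M(-2) = (7462 + (-3)² + 173*(-3))*(2*(-2)²) = (7462 + 9 - 519)*(2*4) = 6952*8 = 55616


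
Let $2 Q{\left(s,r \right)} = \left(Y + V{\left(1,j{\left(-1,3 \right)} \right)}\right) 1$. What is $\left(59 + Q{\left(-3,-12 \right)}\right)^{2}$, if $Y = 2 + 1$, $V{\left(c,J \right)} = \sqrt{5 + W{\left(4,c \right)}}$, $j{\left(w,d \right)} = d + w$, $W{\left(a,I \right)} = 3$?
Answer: $\frac{14649}{4} + 121 \sqrt{2} \approx 3833.4$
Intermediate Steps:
$V{\left(c,J \right)} = 2 \sqrt{2}$ ($V{\left(c,J \right)} = \sqrt{5 + 3} = \sqrt{8} = 2 \sqrt{2}$)
$Y = 3$
$Q{\left(s,r \right)} = \frac{3}{2} + \sqrt{2}$ ($Q{\left(s,r \right)} = \frac{\left(3 + 2 \sqrt{2}\right) 1}{2} = \frac{3 + 2 \sqrt{2}}{2} = \frac{3}{2} + \sqrt{2}$)
$\left(59 + Q{\left(-3,-12 \right)}\right)^{2} = \left(59 + \left(\frac{3}{2} + \sqrt{2}\right)\right)^{2} = \left(\frac{121}{2} + \sqrt{2}\right)^{2}$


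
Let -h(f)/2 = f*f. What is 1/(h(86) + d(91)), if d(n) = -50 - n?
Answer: -1/14933 ≈ -6.6966e-5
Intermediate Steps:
h(f) = -2*f**2 (h(f) = -2*f*f = -2*f**2)
1/(h(86) + d(91)) = 1/(-2*86**2 + (-50 - 1*91)) = 1/(-2*7396 + (-50 - 91)) = 1/(-14792 - 141) = 1/(-14933) = -1/14933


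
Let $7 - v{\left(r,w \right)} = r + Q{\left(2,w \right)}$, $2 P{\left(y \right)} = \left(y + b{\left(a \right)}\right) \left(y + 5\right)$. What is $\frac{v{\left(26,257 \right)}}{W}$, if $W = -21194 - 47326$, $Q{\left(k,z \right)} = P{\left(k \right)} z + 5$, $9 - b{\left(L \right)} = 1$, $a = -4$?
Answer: $\frac{9019}{68520} \approx 0.13163$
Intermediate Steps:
$b{\left(L \right)} = 8$ ($b{\left(L \right)} = 9 - 1 = 8$)
$P{\left(y \right)} = \frac{\left(5 + y\right) \left(8 + y\right)}{2}$ ($P{\left(y \right)} = \frac{\left(y + 8\right) \left(y + 5\right)}{2} = \frac{\left(8 + y\right) \left(5 + y\right)}{2} = \frac{\left(5 + y\right) \left(8 + y\right)}{2}$)
$Q{\left(k,z \right)} = 5 + z \left(20 + \frac{k^{2}}{2} + \frac{13 k}{2}\right)$ ($Q{\left(k,z \right)} = \left(20 + \frac{k^{2}}{2} + \frac{13 k}{2}\right) z + 5 = z \left(20 + \frac{k^{2}}{2} + \frac{13 k}{2}\right) + 5 = 5 + z \left(20 + \frac{k^{2}}{2} + \frac{13 k}{2}\right)$)
$v{\left(r,w \right)} = 2 - r - 35 w$ ($v{\left(r,w \right)} = 7 - \left(r + \left(5 + \frac{w \left(40 + 2^{2} + 13 \cdot 2\right)}{2}\right)\right) = 7 - \left(r + \left(5 + \frac{w \left(40 + 4 + 26\right)}{2}\right)\right) = 7 - \left(r + \left(5 + \frac{1}{2} w 70\right)\right) = 7 - \left(r + \left(5 + 35 w\right)\right) = 7 - \left(5 + r + 35 w\right) = 2 - r - 35 w$)
$W = -68520$
$\frac{v{\left(26,257 \right)}}{W} = \frac{2 - 26 - 8995}{-68520} = \left(2 - 26 - 8995\right) \left(- \frac{1}{68520}\right) = \left(-9019\right) \left(- \frac{1}{68520}\right) = \frac{9019}{68520}$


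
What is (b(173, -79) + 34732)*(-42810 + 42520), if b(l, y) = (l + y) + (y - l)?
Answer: -10026460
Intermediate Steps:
b(l, y) = 2*y
(b(173, -79) + 34732)*(-42810 + 42520) = (2*(-79) + 34732)*(-42810 + 42520) = (-158 + 34732)*(-290) = 34574*(-290) = -10026460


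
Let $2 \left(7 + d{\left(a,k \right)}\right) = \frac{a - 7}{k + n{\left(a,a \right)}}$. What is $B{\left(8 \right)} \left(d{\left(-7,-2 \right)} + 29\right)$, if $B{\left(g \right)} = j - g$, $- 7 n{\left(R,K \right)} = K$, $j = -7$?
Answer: $-435$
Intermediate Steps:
$n{\left(R,K \right)} = - \frac{K}{7}$
$d{\left(a,k \right)} = -7 + \frac{-7 + a}{2 \left(k - \frac{a}{7}\right)}$ ($d{\left(a,k \right)} = -7 + \frac{\left(a - 7\right) \frac{1}{k - \frac{a}{7}}}{2} = -7 + \frac{\left(-7 + a\right) \frac{1}{k - \frac{a}{7}}}{2} = -7 + \frac{\frac{1}{k - \frac{a}{7}} \left(-7 + a\right)}{2} = -7 + \frac{-7 + a}{2 \left(k - \frac{a}{7}\right)}$)
$B{\left(g \right)} = -7 - g$
$B{\left(8 \right)} \left(d{\left(-7,-2 \right)} + 29\right) = \left(-7 - 8\right) \left(\frac{7 \left(7 - -21 + 14 \left(-2\right)\right)}{2 \left(-7 - -14\right)} + 29\right) = \left(-7 - 8\right) \left(\frac{7 \left(7 + 21 - 28\right)}{2 \left(-7 + 14\right)} + 29\right) = - 15 \left(\frac{7}{2} \cdot \frac{1}{7} \cdot 0 + 29\right) = - 15 \left(0 + 29\right) = \left(-15\right) 29 = -435$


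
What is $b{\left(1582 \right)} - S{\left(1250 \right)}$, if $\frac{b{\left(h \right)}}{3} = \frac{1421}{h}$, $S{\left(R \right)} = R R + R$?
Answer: $- \frac{353406891}{226} \approx -1.5637 \cdot 10^{6}$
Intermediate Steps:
$S{\left(R \right)} = R + R^{2}$ ($S{\left(R \right)} = R^{2} + R = R + R^{2}$)
$b{\left(h \right)} = \frac{4263}{h}$ ($b{\left(h \right)} = 3 \frac{1421}{h} = \frac{4263}{h}$)
$b{\left(1582 \right)} - S{\left(1250 \right)} = \frac{4263}{1582} - 1250 \left(1 + 1250\right) = 4263 \cdot \frac{1}{1582} - 1250 \cdot 1251 = \frac{609}{226} - 1563750 = - \frac{353406891}{226}$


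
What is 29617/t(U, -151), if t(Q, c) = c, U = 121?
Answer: -29617/151 ≈ -196.14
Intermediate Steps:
29617/t(U, -151) = 29617/(-151) = 29617*(-1/151) = -29617/151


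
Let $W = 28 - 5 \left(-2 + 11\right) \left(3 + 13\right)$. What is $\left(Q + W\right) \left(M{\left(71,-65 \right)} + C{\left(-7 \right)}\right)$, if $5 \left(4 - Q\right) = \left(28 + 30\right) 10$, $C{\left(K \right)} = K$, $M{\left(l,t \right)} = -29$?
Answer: $28944$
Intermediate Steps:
$Q = -112$ ($Q = 4 - \frac{\left(28 + 30\right) 10}{5} = 4 - \frac{58 \cdot 10}{5} = 4 - 116 = -112$)
$W = -692$ ($W = 28 - 5 \cdot 9 \cdot 16 = 28 - 720 = -692$)
$\left(Q + W\right) \left(M{\left(71,-65 \right)} + C{\left(-7 \right)}\right) = \left(-112 - 692\right) \left(-29 - 7\right) = \left(-804\right) \left(-36\right) = 28944$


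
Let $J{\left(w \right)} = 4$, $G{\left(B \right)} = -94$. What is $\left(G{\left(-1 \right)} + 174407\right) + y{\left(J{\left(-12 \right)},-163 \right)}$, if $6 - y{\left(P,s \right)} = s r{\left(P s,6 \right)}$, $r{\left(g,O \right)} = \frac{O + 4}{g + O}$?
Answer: $\frac{56304222}{323} \approx 1.7432 \cdot 10^{5}$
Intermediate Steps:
$r{\left(g,O \right)} = \frac{4 + O}{O + g}$
$y{\left(P,s \right)} = 6 - \frac{10 s}{6 + P s}$ ($y{\left(P,s \right)} = 6 - s \frac{4 + 6}{6 + P s} = 6 - s \frac{1}{6 + P s} 10 = 6 - s \frac{10}{6 + P s} = 6 - \frac{10 s}{6 + P s}$)
$\left(G{\left(-1 \right)} + 174407\right) + y{\left(J{\left(-12 \right)},-163 \right)} = \left(-94 + 174407\right) + \frac{2 \left(18 - -815 + 3 \cdot 4 \left(-163\right)\right)}{6 + 4 \left(-163\right)} = 174313 + \frac{2 \left(18 + 815 - 1956\right)}{6 - 652} = 174313 + 2 \frac{1}{-646} \left(-1123\right) = 174313 + 2 \left(- \frac{1}{646}\right) \left(-1123\right) = 174313 + \frac{1123}{323} = \frac{56304222}{323}$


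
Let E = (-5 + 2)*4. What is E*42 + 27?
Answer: -477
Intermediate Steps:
E = -12 (E = -3*4 = -12)
E*42 + 27 = -12*42 + 27 = -504 + 27 = -477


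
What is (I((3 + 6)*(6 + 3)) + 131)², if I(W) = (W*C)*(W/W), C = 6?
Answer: 380689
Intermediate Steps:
I(W) = 6*W (I(W) = (W*6)*(W/W) = (6*W)*1 = 6*W)
(I((3 + 6)*(6 + 3)) + 131)² = (6*((3 + 6)*(6 + 3)) + 131)² = (6*(9*9) + 131)² = (6*81 + 131)² = (486 + 131)² = 617² = 380689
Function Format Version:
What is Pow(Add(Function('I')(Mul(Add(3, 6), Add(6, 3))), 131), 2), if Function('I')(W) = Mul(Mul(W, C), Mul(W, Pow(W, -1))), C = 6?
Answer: 380689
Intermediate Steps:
Function('I')(W) = Mul(6, W) (Function('I')(W) = Mul(Mul(W, 6), Mul(W, Pow(W, -1))) = Mul(Mul(6, W), 1) = Mul(6, W))
Pow(Add(Function('I')(Mul(Add(3, 6), Add(6, 3))), 131), 2) = Pow(Add(Mul(6, Mul(Add(3, 6), Add(6, 3))), 131), 2) = Pow(Add(Mul(6, Mul(9, 9)), 131), 2) = Pow(Add(Mul(6, 81), 131), 2) = Pow(Add(486, 131), 2) = Pow(617, 2) = 380689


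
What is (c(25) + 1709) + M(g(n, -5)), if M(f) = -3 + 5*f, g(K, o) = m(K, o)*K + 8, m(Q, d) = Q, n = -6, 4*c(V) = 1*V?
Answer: 7729/4 ≈ 1932.3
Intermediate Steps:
c(V) = V/4 (c(V) = (1*V)/4 = V/4)
g(K, o) = 8 + K**2 (g(K, o) = K*K + 8 = K**2 + 8 = 8 + K**2)
(c(25) + 1709) + M(g(n, -5)) = ((1/4)*25 + 1709) + (-3 + 5*(8 + (-6)**2)) = (25/4 + 1709) + (-3 + 5*(8 + 36)) = 6861/4 + (-3 + 5*44) = 6861/4 + (-3 + 220) = 6861/4 + 217 = 7729/4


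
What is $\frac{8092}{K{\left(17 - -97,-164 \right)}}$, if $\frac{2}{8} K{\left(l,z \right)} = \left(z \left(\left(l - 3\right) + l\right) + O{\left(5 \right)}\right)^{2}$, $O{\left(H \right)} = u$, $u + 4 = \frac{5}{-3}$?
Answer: $\frac{18207}{12258254089} \approx 1.4853 \cdot 10^{-6}$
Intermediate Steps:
$u = - \frac{17}{3}$ ($u = -4 + \frac{5}{-3} = -4 + 5 \left(- \frac{1}{3}\right) = -4 - \frac{5}{3} = - \frac{17}{3} \approx -5.6667$)
$O{\left(H \right)} = - \frac{17}{3}$
$K{\left(l,z \right)} = 4 \left(- \frac{17}{3} + z \left(-3 + 2 l\right)\right)^{2}$ ($K{\left(l,z \right)} = 4 \left(z \left(\left(l - 3\right) + l\right) - \frac{17}{3}\right)^{2} = 4 \left(z \left(\left(-3 + l\right) + l\right) - \frac{17}{3}\right)^{2} = 4 \left(z \left(-3 + 2 l\right) - \frac{17}{3}\right)^{2} = 4 \left(- \frac{17}{3} + z \left(-3 + 2 l\right)\right)^{2}$)
$\frac{8092}{K{\left(17 - -97,-164 \right)}} = \frac{8092}{\frac{4}{9} \left(17 + 9 \left(-164\right) - 6 \left(17 - -97\right) \left(-164\right)\right)^{2}} = \frac{8092}{\frac{4}{9} \left(17 - 1476 - 6 \left(17 + 97\right) \left(-164\right)\right)^{2}} = \frac{8092}{\frac{4}{9} \left(17 - 1476 - 684 \left(-164\right)\right)^{2}} = \frac{8092}{\frac{4}{9} \left(17 - 1476 + 112176\right)^{2}} = \frac{8092}{\frac{4}{9} \cdot 110717^{2}} = \frac{8092}{\frac{4}{9} \cdot 12258254089} = \frac{8092}{\frac{49033016356}{9}} = 8092 \cdot \frac{9}{49033016356} = \frac{18207}{12258254089}$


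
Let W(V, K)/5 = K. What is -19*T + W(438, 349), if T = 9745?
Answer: -183410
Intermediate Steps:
W(V, K) = 5*K
-19*T + W(438, 349) = -19*9745 + 5*349 = -185155 + 1745 = -183410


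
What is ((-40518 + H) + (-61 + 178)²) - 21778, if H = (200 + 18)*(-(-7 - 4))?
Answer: -46209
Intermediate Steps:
H = 2398 (H = 218*(-1*(-11)) = 218*11 = 2398)
((-40518 + H) + (-61 + 178)²) - 21778 = ((-40518 + 2398) + (-61 + 178)²) - 21778 = (-38120 + 117²) - 21778 = (-38120 + 13689) - 21778 = -24431 - 21778 = -46209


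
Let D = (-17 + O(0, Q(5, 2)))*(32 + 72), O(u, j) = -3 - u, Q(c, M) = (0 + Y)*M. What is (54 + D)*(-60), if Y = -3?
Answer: 121560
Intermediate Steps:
Q(c, M) = -3*M (Q(c, M) = (0 - 3)*M = -3*M)
D = -2080 (D = (-17 + (-3 - 1*0))*(32 + 72) = (-17 + (-3 + 0))*104 = (-17 - 3)*104 = -20*104 = -2080)
(54 + D)*(-60) = (54 - 2080)*(-60) = -2026*(-60) = 121560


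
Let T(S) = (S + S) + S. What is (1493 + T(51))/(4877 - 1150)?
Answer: 1646/3727 ≈ 0.44164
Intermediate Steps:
T(S) = 3*S (T(S) = 2*S + S = 3*S)
(1493 + T(51))/(4877 - 1150) = (1493 + 3*51)/(4877 - 1150) = (1493 + 153)/3727 = 1646*(1/3727) = 1646/3727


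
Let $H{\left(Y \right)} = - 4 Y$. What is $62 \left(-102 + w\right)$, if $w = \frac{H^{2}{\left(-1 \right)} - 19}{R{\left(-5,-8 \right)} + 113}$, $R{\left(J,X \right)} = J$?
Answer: $- \frac{113863}{18} \approx -6325.7$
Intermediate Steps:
$w = - \frac{1}{36}$ ($w = \frac{\left(\left(-4\right) \left(-1\right)\right)^{2} - 19}{-5 + 113} = \frac{4^{2} - 19}{108} = \left(16 - 19\right) \frac{1}{108} = \left(-3\right) \frac{1}{108} = - \frac{1}{36} \approx -0.027778$)
$62 \left(-102 + w\right) = 62 \left(-102 - \frac{1}{36}\right) = 62 \left(- \frac{3673}{36}\right) = - \frac{113863}{18}$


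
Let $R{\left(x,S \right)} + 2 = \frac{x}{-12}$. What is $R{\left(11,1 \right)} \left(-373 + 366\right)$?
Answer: $\frac{245}{12} \approx 20.417$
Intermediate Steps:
$R{\left(x,S \right)} = -2 - \frac{x}{12}$ ($R{\left(x,S \right)} = -2 + \frac{x}{-12} = -2 + x \left(- \frac{1}{12}\right) = -2 - \frac{x}{12}$)
$R{\left(11,1 \right)} \left(-373 + 366\right) = \left(-2 - \frac{11}{12}\right) \left(-373 + 366\right) = \left(-2 - \frac{11}{12}\right) \left(-7\right) = \left(- \frac{35}{12}\right) \left(-7\right) = \frac{245}{12}$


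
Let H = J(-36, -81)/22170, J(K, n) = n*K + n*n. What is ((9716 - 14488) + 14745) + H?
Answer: 73703629/7390 ≈ 9973.4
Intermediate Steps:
J(K, n) = n**2 + K*n (J(K, n) = K*n + n**2 = n**2 + K*n)
H = 3159/7390 (H = -81*(-36 - 81)/22170 = -81*(-117)*(1/22170) = 9477*(1/22170) = 3159/7390 ≈ 0.42747)
((9716 - 14488) + 14745) + H = ((9716 - 14488) + 14745) + 3159/7390 = (-4772 + 14745) + 3159/7390 = 9973 + 3159/7390 = 73703629/7390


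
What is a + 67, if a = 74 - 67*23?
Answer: -1400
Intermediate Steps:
a = -1467 (a = 74 - 1541 = -1467)
a + 67 = -1467 + 67 = -1400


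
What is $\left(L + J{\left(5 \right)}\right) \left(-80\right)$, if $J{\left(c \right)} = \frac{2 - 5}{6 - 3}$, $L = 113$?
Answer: $-8960$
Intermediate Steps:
$J{\left(c \right)} = -1$ ($J{\left(c \right)} = - \frac{3}{3} = \left(-3\right) \frac{1}{3} = -1$)
$\left(L + J{\left(5 \right)}\right) \left(-80\right) = \left(113 - 1\right) \left(-80\right) = 112 \left(-80\right) = -8960$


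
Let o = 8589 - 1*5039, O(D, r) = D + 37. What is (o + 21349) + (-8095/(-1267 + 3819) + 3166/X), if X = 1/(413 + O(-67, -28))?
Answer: 3158033209/2552 ≈ 1.2375e+6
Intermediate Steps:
O(D, r) = 37 + D
X = 1/383 (X = 1/(413 + (37 - 67)) = 1/(413 - 30) = 1/383 ≈ 0.0026110)
o = 3550 (o = 8589 - 5039 = 3550)
(o + 21349) + (-8095/(-1267 + 3819) + 3166/X) = (3550 + 21349) + (-8095/(-1267 + 3819) + 3166/(1/383)) = 24899 + (-8095/2552 + 3166*383) = 24899 + (-8095*1/2552 + 1212578) = 24899 + (-8095/2552 + 1212578) = 24899 + 3094490961/2552 = 3158033209/2552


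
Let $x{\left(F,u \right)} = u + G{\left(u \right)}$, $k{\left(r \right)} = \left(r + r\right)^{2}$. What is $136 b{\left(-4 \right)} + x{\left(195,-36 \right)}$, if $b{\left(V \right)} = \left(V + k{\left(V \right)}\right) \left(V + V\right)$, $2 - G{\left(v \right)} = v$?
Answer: $-65278$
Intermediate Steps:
$G{\left(v \right)} = 2 - v$
$k{\left(r \right)} = 4 r^{2}$ ($k{\left(r \right)} = \left(2 r\right)^{2} = 4 r^{2}$)
$x{\left(F,u \right)} = 2$ ($x{\left(F,u \right)} = u - \left(-2 + u\right) = 2$)
$b{\left(V \right)} = 2 V \left(V + 4 V^{2}\right)$ ($b{\left(V \right)} = \left(V + 4 V^{2}\right) \left(V + V\right) = \left(V + 4 V^{2}\right) 2 V = 2 V \left(V + 4 V^{2}\right)$)
$136 b{\left(-4 \right)} + x{\left(195,-36 \right)} = 136 \left(-4\right)^{2} \left(2 + 8 \left(-4\right)\right) + 2 = 136 \cdot 16 \left(2 - 32\right) + 2 = 136 \cdot 16 \left(-30\right) + 2 = 136 \left(-480\right) + 2 = -65280 + 2 = -65278$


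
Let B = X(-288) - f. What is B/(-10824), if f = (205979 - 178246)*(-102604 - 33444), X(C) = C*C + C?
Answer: -471637730/1353 ≈ -3.4859e+5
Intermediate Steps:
X(C) = C + C² (X(C) = C² + C = C + C²)
f = -3773019184 (f = 27733*(-136048) = -3773019184)
B = 3773101840 (B = -288*(1 - 288) - 1*(-3773019184) = -288*(-287) + 3773019184 = 82656 + 3773019184 = 3773101840)
B/(-10824) = 3773101840/(-10824) = 3773101840*(-1/10824) = -471637730/1353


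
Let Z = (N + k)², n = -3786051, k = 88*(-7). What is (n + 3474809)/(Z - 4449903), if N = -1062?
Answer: 311242/1634219 ≈ 0.19045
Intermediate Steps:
k = -616
Z = 2815684 (Z = (-1062 - 616)² = (-1678)² = 2815684)
(n + 3474809)/(Z - 4449903) = (-3786051 + 3474809)/(2815684 - 4449903) = -311242/(-1634219) = -311242*(-1/1634219) = 311242/1634219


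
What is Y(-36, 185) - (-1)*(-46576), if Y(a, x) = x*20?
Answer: -42876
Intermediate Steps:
Y(a, x) = 20*x
Y(-36, 185) - (-1)*(-46576) = 20*185 - (-1)*(-46576) = 3700 - 1*46576 = 3700 - 46576 = -42876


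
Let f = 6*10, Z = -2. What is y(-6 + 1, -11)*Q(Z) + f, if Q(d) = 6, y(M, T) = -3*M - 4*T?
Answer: 414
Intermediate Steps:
y(M, T) = -4*T - 3*M
f = 60
y(-6 + 1, -11)*Q(Z) + f = (-4*(-11) - 3*(-6 + 1))*6 + 60 = (44 - 3*(-5))*6 + 60 = (44 + 15)*6 + 60 = 59*6 + 60 = 354 + 60 = 414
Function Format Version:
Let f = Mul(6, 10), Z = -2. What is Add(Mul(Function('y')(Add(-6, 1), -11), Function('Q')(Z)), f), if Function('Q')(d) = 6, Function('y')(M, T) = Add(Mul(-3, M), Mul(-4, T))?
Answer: 414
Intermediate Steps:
Function('y')(M, T) = Add(Mul(-4, T), Mul(-3, M))
f = 60
Add(Mul(Function('y')(Add(-6, 1), -11), Function('Q')(Z)), f) = Add(Mul(Add(Mul(-4, -11), Mul(-3, Add(-6, 1))), 6), 60) = Add(Mul(Add(44, Mul(-3, -5)), 6), 60) = Add(Mul(Add(44, 15), 6), 60) = Add(Mul(59, 6), 60) = Add(354, 60) = 414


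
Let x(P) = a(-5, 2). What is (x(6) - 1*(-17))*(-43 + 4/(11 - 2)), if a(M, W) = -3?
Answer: -5362/9 ≈ -595.78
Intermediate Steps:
x(P) = -3
(x(6) - 1*(-17))*(-43 + 4/(11 - 2)) = (-3 - 1*(-17))*(-43 + 4/(11 - 2)) = (-3 + 17)*(-43 + 4/9) = 14*(-43 + 4*(⅑)) = 14*(-43 + 4/9) = 14*(-383/9) = -5362/9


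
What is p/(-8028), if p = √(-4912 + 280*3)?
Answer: -I*√1018/4014 ≈ -0.0079487*I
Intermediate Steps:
p = 2*I*√1018 (p = √(-4912 + 840) = √(-4072) = 2*I*√1018 ≈ 63.812*I)
p/(-8028) = (2*I*√1018)/(-8028) = (2*I*√1018)*(-1/8028) = -I*√1018/4014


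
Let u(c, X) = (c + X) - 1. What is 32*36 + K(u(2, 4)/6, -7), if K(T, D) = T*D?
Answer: 6877/6 ≈ 1146.2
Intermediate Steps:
u(c, X) = -1 + X + c (u(c, X) = (X + c) - 1 = -1 + X + c)
K(T, D) = D*T
32*36 + K(u(2, 4)/6, -7) = 32*36 - 7*(-1 + 4 + 2)/6 = 1152 - 35/6 = 6877/6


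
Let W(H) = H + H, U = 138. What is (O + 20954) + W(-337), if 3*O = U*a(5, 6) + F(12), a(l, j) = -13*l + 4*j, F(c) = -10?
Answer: 55172/3 ≈ 18391.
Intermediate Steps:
O = -5668/3 (O = (138*(-13*5 + 4*6) - 10)/3 = (138*(-65 + 24) - 10)/3 = (138*(-41) - 10)/3 = (-5658 - 10)/3 = (⅓)*(-5668) = -5668/3 ≈ -1889.3)
W(H) = 2*H
(O + 20954) + W(-337) = (-5668/3 + 20954) + 2*(-337) = 57194/3 - 674 = 55172/3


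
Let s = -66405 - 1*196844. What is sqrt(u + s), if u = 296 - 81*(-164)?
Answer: 3*I*sqrt(27741) ≈ 499.67*I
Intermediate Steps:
s = -263249 (s = -66405 - 196844 = -263249)
u = 13580 (u = 296 + 13284 = 13580)
sqrt(u + s) = sqrt(13580 - 263249) = sqrt(-249669) = 3*I*sqrt(27741)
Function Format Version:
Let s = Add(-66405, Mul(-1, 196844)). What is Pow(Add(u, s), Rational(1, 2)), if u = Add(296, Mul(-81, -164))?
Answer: Mul(3, I, Pow(27741, Rational(1, 2))) ≈ Mul(499.67, I)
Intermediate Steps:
s = -263249 (s = Add(-66405, -196844) = -263249)
u = 13580 (u = Add(296, 13284) = 13580)
Pow(Add(u, s), Rational(1, 2)) = Pow(Add(13580, -263249), Rational(1, 2)) = Pow(-249669, Rational(1, 2)) = Mul(3, I, Pow(27741, Rational(1, 2)))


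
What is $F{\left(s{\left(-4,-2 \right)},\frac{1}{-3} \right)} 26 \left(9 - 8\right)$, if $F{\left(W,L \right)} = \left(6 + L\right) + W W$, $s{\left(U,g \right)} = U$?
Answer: $\frac{1690}{3} \approx 563.33$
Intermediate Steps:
$F{\left(W,L \right)} = 6 + L + W^{2}$ ($F{\left(W,L \right)} = \left(6 + L\right) + W^{2} = 6 + L + W^{2}$)
$F{\left(s{\left(-4,-2 \right)},\frac{1}{-3} \right)} 26 \left(9 - 8\right) = \left(6 + \frac{1}{-3} + \left(-4\right)^{2}\right) 26 \left(9 - 8\right) = \left(6 - \frac{1}{3} + 16\right) 26 \cdot 1 = \frac{65}{3} \cdot 26 \cdot 1 = \frac{1690}{3} \cdot 1 = \frac{1690}{3}$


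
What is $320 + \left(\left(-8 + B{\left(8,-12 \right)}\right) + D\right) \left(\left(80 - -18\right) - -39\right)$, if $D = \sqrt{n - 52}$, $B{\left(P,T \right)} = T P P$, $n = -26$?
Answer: $-105992 + 137 i \sqrt{78} \approx -1.0599 \cdot 10^{5} + 1210.0 i$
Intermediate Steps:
$B{\left(P,T \right)} = T P^{2}$ ($B{\left(P,T \right)} = P T P = T P^{2}$)
$D = i \sqrt{78}$ ($D = \sqrt{-26 - 52} = \sqrt{-78} = i \sqrt{78} \approx 8.8318 i$)
$320 + \left(\left(-8 + B{\left(8,-12 \right)}\right) + D\right) \left(\left(80 - -18\right) - -39\right) = 320 + \left(\left(-8 - 12 \cdot 8^{2}\right) + i \sqrt{78}\right) \left(\left(80 - -18\right) - -39\right) = 320 + \left(\left(-8 - 768\right) + i \sqrt{78}\right) \left(\left(80 + 18\right) + 39\right) = 320 + \left(\left(-8 - 768\right) + i \sqrt{78}\right) \left(98 + 39\right) = 320 + \left(-776 + i \sqrt{78}\right) 137 = 320 - \left(106312 - 137 i \sqrt{78}\right) = -105992 + 137 i \sqrt{78}$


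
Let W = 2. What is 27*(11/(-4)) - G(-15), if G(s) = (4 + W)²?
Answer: -441/4 ≈ -110.25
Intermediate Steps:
G(s) = 36 (G(s) = (4 + 2)² = 6² = 36)
27*(11/(-4)) - G(-15) = 27*(11/(-4)) - 1*36 = 27*(11*(-¼)) - 36 = 27*(-11/4) - 36 = -297/4 - 36 = -441/4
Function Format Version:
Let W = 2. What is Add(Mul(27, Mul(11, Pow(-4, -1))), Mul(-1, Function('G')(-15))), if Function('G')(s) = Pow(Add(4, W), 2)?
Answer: Rational(-441, 4) ≈ -110.25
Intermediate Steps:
Function('G')(s) = 36 (Function('G')(s) = Pow(Add(4, 2), 2) = Pow(6, 2) = 36)
Add(Mul(27, Mul(11, Pow(-4, -1))), Mul(-1, Function('G')(-15))) = Add(Mul(27, Mul(11, Pow(-4, -1))), Mul(-1, 36)) = Add(Mul(27, Mul(11, Rational(-1, 4))), -36) = Add(Mul(27, Rational(-11, 4)), -36) = Add(Rational(-297, 4), -36) = Rational(-441, 4)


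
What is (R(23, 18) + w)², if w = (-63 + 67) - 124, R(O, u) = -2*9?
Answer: 19044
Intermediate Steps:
R(O, u) = -18 (R(O, u) = -1*18 = -18)
w = -120 (w = 4 - 124 = -120)
(R(23, 18) + w)² = (-18 - 120)² = (-138)² = 19044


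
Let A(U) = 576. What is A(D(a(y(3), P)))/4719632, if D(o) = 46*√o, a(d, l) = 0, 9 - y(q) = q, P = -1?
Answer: 36/294977 ≈ 0.00012204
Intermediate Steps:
y(q) = 9 - q
A(D(a(y(3), P)))/4719632 = 576/4719632 = 576*(1/4719632) = 36/294977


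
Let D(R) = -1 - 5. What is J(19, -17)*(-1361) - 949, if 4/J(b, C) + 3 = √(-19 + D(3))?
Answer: -7967/17 + 13610*I/17 ≈ -468.65 + 800.59*I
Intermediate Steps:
D(R) = -6
J(b, C) = 2*(-3 - 5*I)/17 (J(b, C) = 4/(-3 + √(-19 - 6)) = 4/(-3 + √(-25)) = 4/(-3 + 5*I) = 4*((-3 - 5*I)/34) = 2*(-3 - 5*I)/17)
J(19, -17)*(-1361) - 949 = (-6/17 - 10*I/17)*(-1361) - 949 = (8166/17 + 13610*I/17) - 949 = -7967/17 + 13610*I/17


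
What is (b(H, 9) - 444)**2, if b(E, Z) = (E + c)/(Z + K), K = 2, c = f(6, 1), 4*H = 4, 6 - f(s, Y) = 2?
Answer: 23804641/121 ≈ 1.9673e+5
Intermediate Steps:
f(s, Y) = 4 (f(s, Y) = 6 - 1*2 = 6 - 2 = 4)
H = 1 (H = (1/4)*4 = 1)
c = 4
b(E, Z) = (4 + E)/(2 + Z) (b(E, Z) = (E + 4)/(Z + 2) = (4 + E)/(2 + Z))
(b(H, 9) - 444)**2 = ((4 + 1)/(2 + 9) - 444)**2 = (5/11 - 444)**2 = (-4879/11)**2 = 23804641/121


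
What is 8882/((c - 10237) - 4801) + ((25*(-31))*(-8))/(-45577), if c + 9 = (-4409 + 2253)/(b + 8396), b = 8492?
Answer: -2103008199508/2895460002421 ≈ -0.72631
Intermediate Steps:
c = -38537/4222 (c = -9 + (-4409 + 2253)/(8492 + 8396) = -9 - 2156/16888 = -9 - 2156*1/16888 = -9 - 539/4222 = -38537/4222 ≈ -9.1277)
8882/((c - 10237) - 4801) + ((25*(-31))*(-8))/(-45577) = 8882/((-38537/4222 - 10237) - 4801) + ((25*(-31))*(-8))/(-45577) = 8882/(-43259151/4222 - 4801) - 775*(-8)*(-1/45577) = 8882/(-63528973/4222) + 6200*(-1/45577) = 8882*(-4222/63528973) - 6200/45577 = -37499804/63528973 - 6200/45577 = -2103008199508/2895460002421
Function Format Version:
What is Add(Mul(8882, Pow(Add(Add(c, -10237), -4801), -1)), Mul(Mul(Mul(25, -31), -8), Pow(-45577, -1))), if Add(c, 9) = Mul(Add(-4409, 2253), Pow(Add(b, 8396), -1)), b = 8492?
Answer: Rational(-2103008199508, 2895460002421) ≈ -0.72631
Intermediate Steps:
c = Rational(-38537, 4222) (c = Add(-9, Mul(Add(-4409, 2253), Pow(Add(8492, 8396), -1))) = Add(-9, Mul(-2156, Pow(16888, -1))) = Add(-9, Mul(-2156, Rational(1, 16888))) = Add(-9, Rational(-539, 4222)) = Rational(-38537, 4222) ≈ -9.1277)
Add(Mul(8882, Pow(Add(Add(c, -10237), -4801), -1)), Mul(Mul(Mul(25, -31), -8), Pow(-45577, -1))) = Add(Mul(8882, Pow(Add(Add(Rational(-38537, 4222), -10237), -4801), -1)), Mul(Mul(Mul(25, -31), -8), Pow(-45577, -1))) = Add(Mul(8882, Pow(Add(Rational(-43259151, 4222), -4801), -1)), Mul(Mul(-775, -8), Rational(-1, 45577))) = Add(Mul(8882, Pow(Rational(-63528973, 4222), -1)), Mul(6200, Rational(-1, 45577))) = Add(Mul(8882, Rational(-4222, 63528973)), Rational(-6200, 45577)) = Add(Rational(-37499804, 63528973), Rational(-6200, 45577)) = Rational(-2103008199508, 2895460002421)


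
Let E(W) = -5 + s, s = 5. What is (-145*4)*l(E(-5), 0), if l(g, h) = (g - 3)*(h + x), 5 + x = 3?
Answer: -3480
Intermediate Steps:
x = -2 (x = -5 + 3 = -2)
E(W) = 0 (E(W) = -5 + 5 = 0)
l(g, h) = (-3 + g)*(-2 + h) (l(g, h) = (g - 3)*(h - 2) = (-3 + g)*(-2 + h))
(-145*4)*l(E(-5), 0) = (-145*4)*(6 - 3*0 - 2*0 + 0*0) = (-29*20)*(6 + 0 + 0 + 0) = -580*6 = -3480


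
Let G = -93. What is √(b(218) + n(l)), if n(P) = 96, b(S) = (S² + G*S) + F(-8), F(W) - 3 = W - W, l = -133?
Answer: √27349 ≈ 165.38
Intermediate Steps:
F(W) = 3 (F(W) = 3 + (W - W) = 3 + 0 = 3)
b(S) = 3 + S² - 93*S (b(S) = (S² - 93*S) + 3 = 3 + S² - 93*S)
√(b(218) + n(l)) = √((3 + 218² - 93*218) + 96) = √((3 + 47524 - 20274) + 96) = √(27253 + 96) = √27349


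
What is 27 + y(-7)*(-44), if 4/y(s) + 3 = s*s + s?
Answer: 877/39 ≈ 22.487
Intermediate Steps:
y(s) = 4/(-3 + s + s**2) (y(s) = 4/(-3 + (s*s + s)) = 4/(-3 + (s**2 + s)) = 4/(-3 + (s + s**2)) = 4/(-3 + s + s**2))
27 + y(-7)*(-44) = 27 + (4/(-3 - 7 + (-7)**2))*(-44) = 27 + (4/(-3 - 7 + 49))*(-44) = 27 + (4/39)*(-44) = 27 - 176/39 = 877/39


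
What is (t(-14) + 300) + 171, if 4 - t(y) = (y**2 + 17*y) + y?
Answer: 531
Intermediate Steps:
t(y) = 4 - y**2 - 18*y (t(y) = 4 - ((y**2 + 17*y) + y) = 4 - (y**2 + 18*y) = 4 + (-y**2 - 18*y) = 4 - y**2 - 18*y)
(t(-14) + 300) + 171 = ((4 - 1*(-14)**2 - 18*(-14)) + 300) + 171 = ((4 - 1*196 + 252) + 300) + 171 = ((4 - 196 + 252) + 300) + 171 = (60 + 300) + 171 = 360 + 171 = 531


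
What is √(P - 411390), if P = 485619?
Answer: √74229 ≈ 272.45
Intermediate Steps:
√(P - 411390) = √(485619 - 411390) = √74229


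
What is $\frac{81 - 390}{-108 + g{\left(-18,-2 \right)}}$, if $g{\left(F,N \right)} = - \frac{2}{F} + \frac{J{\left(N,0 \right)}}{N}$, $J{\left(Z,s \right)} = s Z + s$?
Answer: $\frac{2781}{971} \approx 2.8641$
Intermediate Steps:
$J{\left(Z,s \right)} = s + Z s$ ($J{\left(Z,s \right)} = Z s + s = s + Z s$)
$g{\left(F,N \right)} = - \frac{2}{F}$ ($g{\left(F,N \right)} = - \frac{2}{F} + \frac{0 \left(1 + N\right)}{N} = - \frac{2}{F} + \frac{0}{N} = - \frac{2}{F} + 0 = - \frac{2}{F}$)
$\frac{81 - 390}{-108 + g{\left(-18,-2 \right)}} = \frac{81 - 390}{-108 - \frac{2}{-18}} = - \frac{309}{-108 - - \frac{1}{9}} = - \frac{309}{-108 + \frac{1}{9}} = - \frac{309}{- \frac{971}{9}} = \left(-309\right) \left(- \frac{9}{971}\right) = \frac{2781}{971}$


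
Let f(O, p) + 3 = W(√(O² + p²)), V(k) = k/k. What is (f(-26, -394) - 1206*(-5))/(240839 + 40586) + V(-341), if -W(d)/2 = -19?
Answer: 57498/56285 ≈ 1.0216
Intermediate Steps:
V(k) = 1
W(d) = 38 (W(d) = -2*(-19) = 38)
f(O, p) = 35 (f(O, p) = -3 + 38 = 35)
(f(-26, -394) - 1206*(-5))/(240839 + 40586) + V(-341) = (35 - 1206*(-5))/(240839 + 40586) + 1 = (35 + 6030)/281425 + 1 = 6065*(1/281425) + 1 = 1213/56285 + 1 = 57498/56285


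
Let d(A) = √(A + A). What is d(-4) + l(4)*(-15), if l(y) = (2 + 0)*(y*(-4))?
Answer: 480 + 2*I*√2 ≈ 480.0 + 2.8284*I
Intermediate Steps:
d(A) = √2*√A (d(A) = √(2*A) = √2*√A)
l(y) = -8*y (l(y) = 2*(-4*y) = -8*y)
d(-4) + l(4)*(-15) = √2*√(-4) - 8*4*(-15) = √2*(2*I) - 32*(-15) = 2*I*√2 + 480 = 480 + 2*I*√2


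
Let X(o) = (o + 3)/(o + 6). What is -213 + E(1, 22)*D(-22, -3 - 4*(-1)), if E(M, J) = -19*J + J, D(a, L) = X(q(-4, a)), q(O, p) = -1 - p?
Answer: -565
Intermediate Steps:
X(o) = (3 + o)/(6 + o)
D(a, L) = (2 - a)/(5 - a) (D(a, L) = (3 + (-1 - a))/(6 + (-1 - a)) = (2 - a)/(5 - a))
E(M, J) = -18*J
-213 + E(1, 22)*D(-22, -3 - 4*(-1)) = -213 + (-18*22)*((-2 - 22)/(-5 - 22)) = -213 - 396*(-24)/(-27) = -213 - (-44)*(-24)/3 = -213 - 396*8/9 = -213 - 352 = -565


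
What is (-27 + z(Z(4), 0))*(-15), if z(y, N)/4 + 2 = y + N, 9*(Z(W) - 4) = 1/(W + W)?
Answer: 1705/6 ≈ 284.17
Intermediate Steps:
Z(W) = 4 + 1/(18*W) (Z(W) = 4 + 1/(9*(W + W)) = 4 + 1/(9*((2*W))) = 4 + (1/(2*W))/9 = 4 + 1/(18*W))
z(y, N) = -8 + 4*N + 4*y (z(y, N) = -8 + 4*(y + N) = -8 + 4*(N + y) = -8 + (4*N + 4*y) = -8 + 4*N + 4*y)
(-27 + z(Z(4), 0))*(-15) = (-27 + (-8 + 4*0 + 4*(4 + (1/18)/4)))*(-15) = (-27 + (-8 + 0 + 4*(4 + (1/18)*(¼))))*(-15) = (-27 + (-8 + 0 + 4*(4 + 1/72)))*(-15) = (-27 + (-8 + 0 + 4*(289/72)))*(-15) = (-27 + (-8 + 0 + 289/18))*(-15) = (-27 + 145/18)*(-15) = -341/18*(-15) = 1705/6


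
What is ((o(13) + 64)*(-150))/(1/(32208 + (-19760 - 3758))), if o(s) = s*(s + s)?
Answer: -524007000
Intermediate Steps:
o(s) = 2*s**2 (o(s) = s*(2*s) = 2*s**2)
((o(13) + 64)*(-150))/(1/(32208 + (-19760 - 3758))) = ((2*13**2 + 64)*(-150))/(1/(32208 + (-19760 - 3758))) = ((2*169 + 64)*(-150))/(1/(32208 - 23518)) = ((338 + 64)*(-150))/(1/8690) = (402*(-150))/(1/8690) = -60300*8690 = -524007000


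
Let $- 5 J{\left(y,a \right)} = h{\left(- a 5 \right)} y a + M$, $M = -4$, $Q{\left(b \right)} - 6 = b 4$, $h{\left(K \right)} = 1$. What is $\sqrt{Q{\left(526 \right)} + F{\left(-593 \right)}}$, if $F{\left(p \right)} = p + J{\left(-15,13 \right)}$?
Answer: $\frac{2 \sqrt{9730}}{5} \approx 39.456$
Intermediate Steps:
$Q{\left(b \right)} = 6 + 4 b$ ($Q{\left(b \right)} = 6 + b 4 = 6 + 4 b$)
$J{\left(y,a \right)} = \frac{4}{5} - \frac{a y}{5}$ ($J{\left(y,a \right)} = - \frac{1 y a - 4}{5} = - \frac{y a - 4}{5} = - \frac{a y - 4}{5} = - \frac{-4 + a y}{5} = \frac{4}{5} - \frac{a y}{5}$)
$F{\left(p \right)} = \frac{199}{5} + p$ ($F{\left(p \right)} = p - \left(- \frac{4}{5} + \frac{13}{5} \left(-15\right)\right) = p + \left(\frac{4}{5} + 39\right) = p + \frac{199}{5} = \frac{199}{5} + p$)
$\sqrt{Q{\left(526 \right)} + F{\left(-593 \right)}} = \sqrt{\left(6 + 4 \cdot 526\right) + \left(\frac{199}{5} - 593\right)} = \sqrt{\left(6 + 2104\right) - \frac{2766}{5}} = \sqrt{2110 - \frac{2766}{5}} = \sqrt{\frac{7784}{5}} = \frac{2 \sqrt{9730}}{5}$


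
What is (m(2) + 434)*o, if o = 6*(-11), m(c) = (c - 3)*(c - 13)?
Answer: -29370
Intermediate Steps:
m(c) = (-13 + c)*(-3 + c) (m(c) = (-3 + c)*(-13 + c) = (-13 + c)*(-3 + c))
o = -66
(m(2) + 434)*o = ((39 + 2**2 - 16*2) + 434)*(-66) = ((39 + 4 - 32) + 434)*(-66) = (11 + 434)*(-66) = 445*(-66) = -29370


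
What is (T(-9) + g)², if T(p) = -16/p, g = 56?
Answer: 270400/81 ≈ 3338.3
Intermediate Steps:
T(p) = -16/p
(T(-9) + g)² = (-16/(-9) + 56)² = (-16*(-⅑) + 56)² = (16/9 + 56)² = (520/9)² = 270400/81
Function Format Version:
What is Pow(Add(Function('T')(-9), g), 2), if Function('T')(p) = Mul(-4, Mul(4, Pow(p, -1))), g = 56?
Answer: Rational(270400, 81) ≈ 3338.3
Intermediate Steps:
Function('T')(p) = Mul(-16, Pow(p, -1))
Pow(Add(Function('T')(-9), g), 2) = Pow(Add(Mul(-16, Pow(-9, -1)), 56), 2) = Pow(Add(Mul(-16, Rational(-1, 9)), 56), 2) = Pow(Add(Rational(16, 9), 56), 2) = Pow(Rational(520, 9), 2) = Rational(270400, 81)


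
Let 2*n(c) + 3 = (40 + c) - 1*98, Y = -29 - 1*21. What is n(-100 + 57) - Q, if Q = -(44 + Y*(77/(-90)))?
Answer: 313/9 ≈ 34.778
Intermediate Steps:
Y = -50 (Y = -29 - 21 = -50)
n(c) = -61/2 + c/2 (n(c) = -3/2 + ((40 + c) - 1*98)/2 = -3/2 + ((40 + c) - 98)/2 = -3/2 + (-58 + c)/2 = -3/2 + (-29 + c/2) = -61/2 + c/2)
Q = -781/9 (Q = -(44 - 3850/(-90)) = -(44 - 3850*(-1)/90) = -(44 - 50*(-77/90)) = -(44 + 385/9) = -1*781/9 = -781/9 ≈ -86.778)
n(-100 + 57) - Q = (-61/2 + (-100 + 57)/2) - 1*(-781/9) = (-61/2 + (1/2)*(-43)) + 781/9 = (-61/2 - 43/2) + 781/9 = -52 + 781/9 = 313/9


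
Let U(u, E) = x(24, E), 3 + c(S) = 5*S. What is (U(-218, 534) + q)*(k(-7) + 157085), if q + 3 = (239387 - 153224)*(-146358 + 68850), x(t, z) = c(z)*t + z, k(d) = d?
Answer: -1049007294671670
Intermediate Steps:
c(S) = -3 + 5*S
x(t, z) = z + t*(-3 + 5*z) (x(t, z) = (-3 + 5*z)*t + z = t*(-3 + 5*z) + z = z + t*(-3 + 5*z))
U(u, E) = -72 + 121*E (U(u, E) = E + 24*(-3 + 5*E) = E + (-72 + 120*E) = -72 + 121*E)
q = -6678321807 (q = -3 + (239387 - 153224)*(-146358 + 68850) = -3 + 86163*(-77508) = -3 - 6678321804 = -6678321807)
(U(-218, 534) + q)*(k(-7) + 157085) = ((-72 + 121*534) - 6678321807)*(-7 + 157085) = ((-72 + 64614) - 6678321807)*157078 = (64542 - 6678321807)*157078 = -6678257265*157078 = -1049007294671670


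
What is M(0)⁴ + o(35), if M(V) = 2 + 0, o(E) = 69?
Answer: 85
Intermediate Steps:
M(V) = 2
M(0)⁴ + o(35) = 2⁴ + 69 = 16 + 69 = 85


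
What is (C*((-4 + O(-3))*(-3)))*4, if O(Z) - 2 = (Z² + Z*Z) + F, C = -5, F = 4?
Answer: 1200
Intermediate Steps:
O(Z) = 6 + 2*Z² (O(Z) = 2 + ((Z² + Z*Z) + 4) = 2 + ((Z² + Z²) + 4) = 2 + (2*Z² + 4) = 2 + (4 + 2*Z²) = 6 + 2*Z²)
(C*((-4 + O(-3))*(-3)))*4 = -5*(-4 + (6 + 2*(-3)²))*(-3)*4 = -5*(-4 + (6 + 2*9))*(-3)*4 = -5*(-4 + (6 + 18))*(-3)*4 = -5*(-4 + 24)*(-3)*4 = -100*(-3)*4 = -5*(-60)*4 = 300*4 = 1200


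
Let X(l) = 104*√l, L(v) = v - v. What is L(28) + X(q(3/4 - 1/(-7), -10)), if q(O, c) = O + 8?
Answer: 52*√1743/7 ≈ 310.14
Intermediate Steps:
q(O, c) = 8 + O
L(v) = 0
L(28) + X(q(3/4 - 1/(-7), -10)) = 0 + 104*√(8 + (3/4 - 1/(-7))) = 0 + 104*√(8 + (3*(¼) - 1*(-⅐))) = 0 + 104*√(8 + (¾ + ⅐)) = 0 + 104*√(8 + 25/28) = 0 + 104*√(249/28) = 0 + 104*(√1743/14) = 0 + 52*√1743/7 = 52*√1743/7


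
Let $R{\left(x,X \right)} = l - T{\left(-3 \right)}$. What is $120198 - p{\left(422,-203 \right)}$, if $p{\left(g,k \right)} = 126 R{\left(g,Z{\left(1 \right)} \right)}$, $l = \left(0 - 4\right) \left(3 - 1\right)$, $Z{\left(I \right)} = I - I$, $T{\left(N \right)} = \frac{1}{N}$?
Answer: $121164$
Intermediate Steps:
$Z{\left(I \right)} = 0$
$l = -8$ ($l = \left(-4\right) 2 = -8$)
$R{\left(x,X \right)} = - \frac{23}{3}$ ($R{\left(x,X \right)} = -8 - \frac{1}{-3} = -8 - - \frac{1}{3} = -8 + \frac{1}{3} = - \frac{23}{3}$)
$p{\left(g,k \right)} = -966$ ($p{\left(g,k \right)} = 126 \left(- \frac{23}{3}\right) = -966$)
$120198 - p{\left(422,-203 \right)} = 120198 - -966 = 120198 + 966 = 121164$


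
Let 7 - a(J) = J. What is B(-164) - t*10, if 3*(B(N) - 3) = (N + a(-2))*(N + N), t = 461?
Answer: 37019/3 ≈ 12340.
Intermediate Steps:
a(J) = 7 - J
B(N) = 3 + 2*N*(9 + N)/3 (B(N) = 3 + ((N + (7 - 1*(-2)))*(N + N))/3 = 3 + ((N + (7 + 2))*(2*N))/3 = 3 + ((N + 9)*(2*N))/3 = 3 + ((9 + N)*(2*N))/3 = 3 + (2*N*(9 + N))/3 = 3 + 2*N*(9 + N)/3)
B(-164) - t*10 = (3 + 6*(-164) + (⅔)*(-164)²) - 461*10 = (3 - 984 + (⅔)*26896) - 1*4610 = (3 - 984 + 53792/3) - 4610 = 50849/3 - 4610 = 37019/3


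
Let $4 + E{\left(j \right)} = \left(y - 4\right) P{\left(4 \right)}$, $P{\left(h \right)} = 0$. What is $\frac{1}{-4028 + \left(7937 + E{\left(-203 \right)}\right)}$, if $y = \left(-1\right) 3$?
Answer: $\frac{1}{3905} \approx 0.00025608$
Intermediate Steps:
$y = -3$
$E{\left(j \right)} = -4$ ($E{\left(j \right)} = -4 + \left(-3 - 4\right) 0 = -4 - 0 = -4 + 0 = -4$)
$\frac{1}{-4028 + \left(7937 + E{\left(-203 \right)}\right)} = \frac{1}{-4028 + \left(7937 - 4\right)} = \frac{1}{-4028 + 7933} = \frac{1}{3905}$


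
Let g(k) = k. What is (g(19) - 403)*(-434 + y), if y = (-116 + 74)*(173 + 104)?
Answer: 4634112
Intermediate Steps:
y = -11634 (y = -42*277 = -11634)
(g(19) - 403)*(-434 + y) = (19 - 403)*(-434 - 11634) = -384*(-12068) = 4634112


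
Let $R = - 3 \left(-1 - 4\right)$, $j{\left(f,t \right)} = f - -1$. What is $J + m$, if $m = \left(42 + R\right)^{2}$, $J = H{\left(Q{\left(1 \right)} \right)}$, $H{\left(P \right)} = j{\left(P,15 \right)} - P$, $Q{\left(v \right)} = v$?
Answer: $3250$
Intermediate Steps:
$j{\left(f,t \right)} = 1 + f$ ($j{\left(f,t \right)} = f + 1 = 1 + f$)
$R = 15$ ($R = \left(-3\right) \left(-5\right) = 15$)
$H{\left(P \right)} = 1$ ($H{\left(P \right)} = \left(1 + P\right) - P = 1$)
$J = 1$
$m = 3249$ ($m = \left(42 + 15\right)^{2} = 57^{2} = 3249$)
$J + m = 1 + 3249 = 3250$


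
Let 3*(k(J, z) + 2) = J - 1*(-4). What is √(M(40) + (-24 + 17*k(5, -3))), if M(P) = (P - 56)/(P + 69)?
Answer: I*√84911/109 ≈ 2.6733*I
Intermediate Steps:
k(J, z) = -⅔ + J/3 (k(J, z) = -2 + (J - 1*(-4))/3 = -2 + (J + 4)/3 = -2 + (4 + J)/3 = -2 + (4/3 + J/3) = -⅔ + J/3)
M(P) = (-56 + P)/(69 + P)
√(M(40) + (-24 + 17*k(5, -3))) = √((-56 + 40)/(69 + 40) + (-24 + 17*(-⅔ + (⅓)*5))) = √(-16/109 + (-24 + 17*(-⅔ + 5/3))) = √((1/109)*(-16) + (-24 + 17*1)) = √(-16/109 + (-24 + 17)) = √(-16/109 - 7) = √(-779/109) = I*√84911/109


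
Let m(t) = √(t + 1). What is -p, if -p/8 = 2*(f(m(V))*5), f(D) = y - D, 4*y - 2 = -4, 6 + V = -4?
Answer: -40 - 240*I ≈ -40.0 - 240.0*I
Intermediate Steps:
V = -10 (V = -6 - 4 = -10)
y = -½ (y = ½ + (¼)*(-4) = ½ - 1 = -½ ≈ -0.50000)
m(t) = √(1 + t)
f(D) = -½ - D
p = 40 + 240*I (p = -16*(-½ - √(1 - 10))*5 = -16*(-½ - √(-9))*5 = -16*(-½ - 3*I)*5 = -16*(-5/2 - 15*I) = -8*(-5 - 30*I) = 40 + 240*I ≈ 40.0 + 240.0*I)
-p = -(40 + 240*I) = -40 - 240*I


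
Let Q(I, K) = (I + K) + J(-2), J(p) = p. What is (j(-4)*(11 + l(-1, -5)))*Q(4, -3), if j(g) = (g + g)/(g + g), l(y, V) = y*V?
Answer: -16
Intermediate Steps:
l(y, V) = V*y
Q(I, K) = -2 + I + K (Q(I, K) = (I + K) - 2 = -2 + I + K)
j(g) = 1 (j(g) = (2*g)/((2*g)) = (2*g)*(1/(2*g)) = 1)
(j(-4)*(11 + l(-1, -5)))*Q(4, -3) = (1*(11 - 5*(-1)))*(-2 + 4 - 3) = (1*(11 + 5))*(-1) = (1*16)*(-1) = 16*(-1) = -16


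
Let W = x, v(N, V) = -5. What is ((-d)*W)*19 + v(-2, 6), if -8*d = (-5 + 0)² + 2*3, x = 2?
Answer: 569/4 ≈ 142.25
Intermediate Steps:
W = 2
d = -31/8 (d = -((-5 + 0)² + 2*3)/8 = -((-5)² + 6)/8 = -(25 + 6)/8 = -⅛*31 = -31/8 ≈ -3.8750)
((-d)*W)*19 + v(-2, 6) = (-1*(-31/8)*2)*19 - 5 = ((31/8)*2)*19 - 5 = (31/4)*19 - 5 = 589/4 - 5 = 569/4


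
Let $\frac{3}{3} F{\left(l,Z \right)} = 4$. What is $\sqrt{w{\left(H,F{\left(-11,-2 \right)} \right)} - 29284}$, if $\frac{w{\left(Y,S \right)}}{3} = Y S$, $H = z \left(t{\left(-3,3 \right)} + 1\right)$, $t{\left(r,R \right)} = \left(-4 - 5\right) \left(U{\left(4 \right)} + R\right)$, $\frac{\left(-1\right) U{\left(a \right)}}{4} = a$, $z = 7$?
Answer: $2 i \sqrt{4843} \approx 139.18 i$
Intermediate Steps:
$F{\left(l,Z \right)} = 4$
$U{\left(a \right)} = - 4 a$
$t{\left(r,R \right)} = 144 - 9 R$ ($t{\left(r,R \right)} = \left(-4 - 5\right) \left(\left(-4\right) 4 + R\right) = - 9 \left(-16 + R\right) = 144 - 9 R$)
$H = 826$ ($H = 7 \left(\left(144 - 27\right) + 1\right) = 7 \left(117 + 1\right) = 7 \cdot 118 = 826$)
$w{\left(Y,S \right)} = 3 S Y$ ($w{\left(Y,S \right)} = 3 Y S = 3 S Y$)
$\sqrt{w{\left(H,F{\left(-11,-2 \right)} \right)} - 29284} = \sqrt{3 \cdot 4 \cdot 826 - 29284} = \sqrt{9912 - 29284} = \sqrt{-19372} = 2 i \sqrt{4843}$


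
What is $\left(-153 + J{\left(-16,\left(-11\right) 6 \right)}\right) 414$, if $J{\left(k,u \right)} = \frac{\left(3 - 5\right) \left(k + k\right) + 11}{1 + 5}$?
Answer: $-58167$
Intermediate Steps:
$J{\left(k,u \right)} = \frac{11}{6} - \frac{2 k}{3}$ ($J{\left(k,u \right)} = \frac{- 2 \cdot 2 k + 11}{6} = \left(- 4 k + 11\right) \frac{1}{6} = \left(11 - 4 k\right) \frac{1}{6} = \frac{11}{6} - \frac{2 k}{3}$)
$\left(-153 + J{\left(-16,\left(-11\right) 6 \right)}\right) 414 = \left(-153 + \left(\frac{11}{6} - - \frac{32}{3}\right)\right) 414 = \left(-153 + \left(\frac{11}{6} + \frac{32}{3}\right)\right) 414 = \left(-153 + \frac{25}{2}\right) 414 = \left(- \frac{281}{2}\right) 414 = -58167$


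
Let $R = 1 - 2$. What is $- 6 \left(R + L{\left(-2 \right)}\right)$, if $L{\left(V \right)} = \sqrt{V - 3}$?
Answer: $6 - 6 i \sqrt{5} \approx 6.0 - 13.416 i$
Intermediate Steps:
$R = -1$ ($R = 1 - 2 = -1$)
$L{\left(V \right)} = \sqrt{-3 + V}$
$- 6 \left(R + L{\left(-2 \right)}\right) = - 6 \left(-1 + \sqrt{-3 - 2}\right) = - 6 \left(-1 + \sqrt{-5}\right) = - 6 \left(-1 + i \sqrt{5}\right) = 6 - 6 i \sqrt{5}$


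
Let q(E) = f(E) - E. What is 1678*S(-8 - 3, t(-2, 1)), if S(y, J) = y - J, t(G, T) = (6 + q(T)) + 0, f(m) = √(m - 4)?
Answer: -26848 - 1678*I*√3 ≈ -26848.0 - 2906.4*I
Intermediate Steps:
f(m) = √(-4 + m)
q(E) = √(-4 + E) - E
t(G, T) = 6 + √(-4 + T) - T (t(G, T) = (6 + (√(-4 + T) - T)) + 0 = (6 + √(-4 + T) - T) + 0 = 6 + √(-4 + T) - T)
1678*S(-8 - 3, t(-2, 1)) = 1678*((-8 - 3) - (6 + √(-4 + 1) - 1*1)) = 1678*(-11 - (6 + √(-3) - 1)) = 1678*(-11 - (6 + I*√3 - 1)) = 1678*(-11 - (5 + I*√3)) = 1678*(-11 + (-5 - I*√3)) = 1678*(-16 - I*√3) = -26848 - 1678*I*√3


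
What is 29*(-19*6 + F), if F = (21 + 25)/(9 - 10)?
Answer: -4640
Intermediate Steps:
F = -46 (F = 46/(-1) = 46*(-1) = -46)
29*(-19*6 + F) = 29*(-19*6 - 46) = 29*(-114 - 46) = 29*(-160) = -4640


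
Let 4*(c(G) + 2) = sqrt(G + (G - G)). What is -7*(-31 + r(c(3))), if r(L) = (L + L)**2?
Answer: 399/4 + 28*sqrt(3) ≈ 148.25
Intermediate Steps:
c(G) = -2 + sqrt(G)/4 (c(G) = -2 + sqrt(G + (G - G))/4 = -2 + sqrt(G + 0)/4 = -2 + sqrt(G)/4)
r(L) = 4*L**2 (r(L) = (2*L)**2 = 4*L**2)
-7*(-31 + r(c(3))) = -7*(-31 + 4*(-2 + sqrt(3)/4)**2) = 217 - 28*(-2 + sqrt(3)/4)**2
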